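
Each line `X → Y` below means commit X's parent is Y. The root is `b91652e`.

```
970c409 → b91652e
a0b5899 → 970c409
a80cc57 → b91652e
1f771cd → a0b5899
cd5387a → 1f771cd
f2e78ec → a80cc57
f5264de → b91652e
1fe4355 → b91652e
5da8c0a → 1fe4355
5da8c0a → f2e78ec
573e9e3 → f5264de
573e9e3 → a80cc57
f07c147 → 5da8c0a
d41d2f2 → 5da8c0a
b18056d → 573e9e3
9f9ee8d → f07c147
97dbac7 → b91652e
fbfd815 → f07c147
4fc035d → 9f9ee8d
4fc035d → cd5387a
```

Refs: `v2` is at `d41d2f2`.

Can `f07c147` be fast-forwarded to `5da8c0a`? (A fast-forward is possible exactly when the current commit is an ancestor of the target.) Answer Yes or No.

No

A fast-forward from f07c147 to 5da8c0a is possible iff f07c147 is an ancestor of 5da8c0a.
Ancestors of 5da8c0a: {1fe4355, 5da8c0a, a80cc57, b91652e, f2e78ec}.
f07c147 is not among them, so fast-forward is not possible.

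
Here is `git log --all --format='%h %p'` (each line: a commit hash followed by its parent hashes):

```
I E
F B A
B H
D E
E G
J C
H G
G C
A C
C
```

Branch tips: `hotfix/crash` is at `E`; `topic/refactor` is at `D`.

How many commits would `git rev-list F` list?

Walking parent pointers from F: reachable set = {A, B, C, F, G, H}.
That is 6 commits.

6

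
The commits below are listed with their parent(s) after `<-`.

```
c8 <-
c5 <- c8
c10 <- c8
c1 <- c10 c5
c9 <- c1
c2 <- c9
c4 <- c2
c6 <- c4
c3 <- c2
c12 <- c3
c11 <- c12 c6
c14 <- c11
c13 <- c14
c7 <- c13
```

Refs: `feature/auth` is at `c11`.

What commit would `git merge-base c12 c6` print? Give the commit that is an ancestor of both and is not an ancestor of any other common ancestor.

c2

Ancestors of c12: {c1, c10, c12, c2, c3, c5, c8, c9}.
Ancestors of c6: {c1, c10, c2, c4, c5, c6, c8, c9}.
Common ancestors: {c1, c10, c2, c5, c8, c9}.
Among these, c2 is not an ancestor of any other common ancestor — it is the merge base.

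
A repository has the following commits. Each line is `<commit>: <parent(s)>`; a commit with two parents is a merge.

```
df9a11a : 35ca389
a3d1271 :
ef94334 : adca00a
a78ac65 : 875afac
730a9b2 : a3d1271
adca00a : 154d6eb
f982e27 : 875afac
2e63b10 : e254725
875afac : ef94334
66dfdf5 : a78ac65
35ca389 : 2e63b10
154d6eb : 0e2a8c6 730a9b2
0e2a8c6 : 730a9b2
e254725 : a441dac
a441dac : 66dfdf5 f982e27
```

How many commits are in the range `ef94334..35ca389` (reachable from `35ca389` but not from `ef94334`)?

8

Reachable from 35ca389: {0e2a8c6, 154d6eb, 2e63b10, 35ca389, 66dfdf5, 730a9b2, 875afac, a3d1271, a441dac, a78ac65, adca00a, e254725, ef94334, f982e27}.
Reachable from ef94334: {0e2a8c6, 154d6eb, 730a9b2, a3d1271, adca00a, ef94334}.
In 35ca389's history but not ef94334's: {2e63b10, 35ca389, 66dfdf5, 875afac, a441dac, a78ac65, e254725, f982e27} — 8 commits.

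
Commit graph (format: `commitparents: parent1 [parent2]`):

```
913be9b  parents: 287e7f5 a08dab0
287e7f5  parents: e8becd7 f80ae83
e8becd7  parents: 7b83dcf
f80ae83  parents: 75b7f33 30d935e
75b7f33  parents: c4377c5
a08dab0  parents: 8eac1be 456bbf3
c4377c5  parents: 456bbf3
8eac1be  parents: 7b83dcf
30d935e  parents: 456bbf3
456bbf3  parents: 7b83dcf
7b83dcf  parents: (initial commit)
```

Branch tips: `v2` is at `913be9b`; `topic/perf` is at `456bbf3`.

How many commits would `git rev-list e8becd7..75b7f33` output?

Reachable from 75b7f33: {456bbf3, 75b7f33, 7b83dcf, c4377c5}.
Reachable from e8becd7: {7b83dcf, e8becd7}.
In 75b7f33's history but not e8becd7's: {456bbf3, 75b7f33, c4377c5} — 3 commits.

3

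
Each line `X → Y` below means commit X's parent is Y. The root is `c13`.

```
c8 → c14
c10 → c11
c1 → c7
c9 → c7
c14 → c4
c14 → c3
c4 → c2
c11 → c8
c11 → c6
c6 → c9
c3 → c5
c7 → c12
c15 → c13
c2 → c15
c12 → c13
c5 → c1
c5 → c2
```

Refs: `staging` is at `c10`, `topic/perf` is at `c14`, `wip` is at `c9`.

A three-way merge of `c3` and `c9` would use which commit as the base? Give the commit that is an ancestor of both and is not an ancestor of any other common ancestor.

c7

Ancestors of c3: {c1, c12, c13, c15, c2, c3, c5, c7}.
Ancestors of c9: {c12, c13, c7, c9}.
Common ancestors: {c12, c13, c7}.
Among these, c7 is not an ancestor of any other common ancestor — it is the merge base.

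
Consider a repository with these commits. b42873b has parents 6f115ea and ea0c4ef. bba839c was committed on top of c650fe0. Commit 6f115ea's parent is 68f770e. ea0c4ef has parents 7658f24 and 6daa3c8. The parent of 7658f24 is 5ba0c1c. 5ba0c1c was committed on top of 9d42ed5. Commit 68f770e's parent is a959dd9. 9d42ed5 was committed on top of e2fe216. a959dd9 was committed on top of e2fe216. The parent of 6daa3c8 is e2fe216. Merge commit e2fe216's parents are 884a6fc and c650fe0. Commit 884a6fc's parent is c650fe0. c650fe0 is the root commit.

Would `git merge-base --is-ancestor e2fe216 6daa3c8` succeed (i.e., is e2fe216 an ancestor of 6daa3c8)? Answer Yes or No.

Yes

Ancestors of 6daa3c8 (commits reachable by following parents): {6daa3c8, 884a6fc, c650fe0, e2fe216}.
e2fe216 is in that set, so it is an ancestor of 6daa3c8.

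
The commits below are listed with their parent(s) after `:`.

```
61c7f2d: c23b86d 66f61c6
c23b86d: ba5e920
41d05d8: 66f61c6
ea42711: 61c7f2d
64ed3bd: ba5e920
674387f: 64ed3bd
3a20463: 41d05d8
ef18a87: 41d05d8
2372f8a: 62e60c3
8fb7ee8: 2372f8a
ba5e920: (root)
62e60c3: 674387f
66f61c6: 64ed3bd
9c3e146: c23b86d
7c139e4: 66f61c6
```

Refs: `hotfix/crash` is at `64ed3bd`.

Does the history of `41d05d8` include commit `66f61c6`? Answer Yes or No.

Ancestors of 41d05d8 (commits reachable by following parents): {41d05d8, 64ed3bd, 66f61c6, ba5e920}.
66f61c6 is in that set, so it is an ancestor of 41d05d8.

Yes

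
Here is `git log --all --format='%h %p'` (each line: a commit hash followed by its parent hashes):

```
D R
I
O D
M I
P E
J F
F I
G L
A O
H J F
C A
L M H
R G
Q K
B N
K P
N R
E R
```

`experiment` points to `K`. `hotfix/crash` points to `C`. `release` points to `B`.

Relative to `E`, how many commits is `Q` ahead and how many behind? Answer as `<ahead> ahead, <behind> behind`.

3 ahead, 0 behind

Reachable from Q: {E, F, G, H, I, J, K, L, M, P, Q, R}.
Reachable from E: {E, F, G, H, I, J, L, M, R}.
Only in Q's history (ahead): {K, P, Q} — 3.
Only in E's history (behind): {} — 0.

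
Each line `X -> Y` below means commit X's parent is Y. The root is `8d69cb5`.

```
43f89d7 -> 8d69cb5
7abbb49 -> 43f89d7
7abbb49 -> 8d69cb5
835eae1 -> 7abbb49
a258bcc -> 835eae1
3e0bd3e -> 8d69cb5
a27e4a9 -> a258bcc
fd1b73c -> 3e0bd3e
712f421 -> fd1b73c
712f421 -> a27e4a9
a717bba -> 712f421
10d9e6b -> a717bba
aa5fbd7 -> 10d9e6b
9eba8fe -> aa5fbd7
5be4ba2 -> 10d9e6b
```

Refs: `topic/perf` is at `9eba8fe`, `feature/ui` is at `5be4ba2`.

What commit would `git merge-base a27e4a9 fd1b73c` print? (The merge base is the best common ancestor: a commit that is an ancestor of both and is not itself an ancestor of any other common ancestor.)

Ancestors of a27e4a9: {43f89d7, 7abbb49, 835eae1, 8d69cb5, a258bcc, a27e4a9}.
Ancestors of fd1b73c: {3e0bd3e, 8d69cb5, fd1b73c}.
Common ancestors: {8d69cb5}.
The only common ancestor is 8d69cb5, so it is the merge base.

8d69cb5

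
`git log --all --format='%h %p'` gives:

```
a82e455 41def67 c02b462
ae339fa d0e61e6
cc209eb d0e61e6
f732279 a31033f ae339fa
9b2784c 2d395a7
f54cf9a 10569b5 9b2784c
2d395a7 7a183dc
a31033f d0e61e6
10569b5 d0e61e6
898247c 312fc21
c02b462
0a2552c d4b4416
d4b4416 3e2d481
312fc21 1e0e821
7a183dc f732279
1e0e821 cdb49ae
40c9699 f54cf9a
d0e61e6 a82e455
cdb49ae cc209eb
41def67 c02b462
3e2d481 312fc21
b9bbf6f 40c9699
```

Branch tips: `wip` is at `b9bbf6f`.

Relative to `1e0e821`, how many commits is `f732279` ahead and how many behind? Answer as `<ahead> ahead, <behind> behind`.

3 ahead, 3 behind

Reachable from f732279: {41def67, a31033f, a82e455, ae339fa, c02b462, d0e61e6, f732279}.
Reachable from 1e0e821: {1e0e821, 41def67, a82e455, c02b462, cc209eb, cdb49ae, d0e61e6}.
Only in f732279's history (ahead): {a31033f, ae339fa, f732279} — 3.
Only in 1e0e821's history (behind): {1e0e821, cc209eb, cdb49ae} — 3.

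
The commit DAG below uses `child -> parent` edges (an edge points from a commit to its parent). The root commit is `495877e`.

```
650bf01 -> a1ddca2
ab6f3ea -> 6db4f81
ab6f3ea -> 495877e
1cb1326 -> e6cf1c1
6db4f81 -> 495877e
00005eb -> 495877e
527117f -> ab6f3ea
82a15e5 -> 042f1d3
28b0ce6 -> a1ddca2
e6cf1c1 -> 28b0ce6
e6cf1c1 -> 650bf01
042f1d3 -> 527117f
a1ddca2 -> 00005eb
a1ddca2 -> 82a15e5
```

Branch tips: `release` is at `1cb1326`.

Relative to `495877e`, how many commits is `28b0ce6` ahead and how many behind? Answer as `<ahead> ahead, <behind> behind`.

Reachable from 28b0ce6: {00005eb, 042f1d3, 28b0ce6, 495877e, 527117f, 6db4f81, 82a15e5, a1ddca2, ab6f3ea}.
Reachable from 495877e: {495877e}.
Only in 28b0ce6's history (ahead): {00005eb, 042f1d3, 28b0ce6, 527117f, 6db4f81, 82a15e5, a1ddca2, ab6f3ea} — 8.
Only in 495877e's history (behind): {} — 0.

8 ahead, 0 behind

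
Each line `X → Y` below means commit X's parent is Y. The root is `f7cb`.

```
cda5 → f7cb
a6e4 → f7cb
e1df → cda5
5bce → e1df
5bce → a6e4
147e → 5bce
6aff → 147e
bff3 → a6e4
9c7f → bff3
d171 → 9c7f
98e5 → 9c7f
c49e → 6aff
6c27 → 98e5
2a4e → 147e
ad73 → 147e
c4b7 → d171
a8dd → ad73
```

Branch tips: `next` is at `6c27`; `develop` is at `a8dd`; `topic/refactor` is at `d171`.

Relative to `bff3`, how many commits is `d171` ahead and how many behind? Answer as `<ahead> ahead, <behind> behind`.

2 ahead, 0 behind

Reachable from d171: {9c7f, a6e4, bff3, d171, f7cb}.
Reachable from bff3: {a6e4, bff3, f7cb}.
Only in d171's history (ahead): {9c7f, d171} — 2.
Only in bff3's history (behind): {} — 0.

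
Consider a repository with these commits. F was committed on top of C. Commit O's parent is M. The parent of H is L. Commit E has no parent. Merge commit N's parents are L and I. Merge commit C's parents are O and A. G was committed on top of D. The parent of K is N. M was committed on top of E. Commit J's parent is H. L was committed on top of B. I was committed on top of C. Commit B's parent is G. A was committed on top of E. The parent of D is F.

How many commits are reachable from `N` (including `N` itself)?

12

Walking parent pointers from N: reachable set = {A, B, C, D, E, F, G, I, L, M, N, O}.
That is 12 commits.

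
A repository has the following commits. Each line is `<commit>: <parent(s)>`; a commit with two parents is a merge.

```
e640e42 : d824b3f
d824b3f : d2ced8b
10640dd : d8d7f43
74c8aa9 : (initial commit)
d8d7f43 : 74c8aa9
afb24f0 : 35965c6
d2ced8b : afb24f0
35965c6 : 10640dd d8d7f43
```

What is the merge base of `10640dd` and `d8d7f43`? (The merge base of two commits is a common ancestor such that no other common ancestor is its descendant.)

d8d7f43

Ancestors of 10640dd: {10640dd, 74c8aa9, d8d7f43}.
Ancestors of d8d7f43: {74c8aa9, d8d7f43}.
Common ancestors: {74c8aa9, d8d7f43}.
Among these, d8d7f43 is not an ancestor of any other common ancestor — it is the merge base.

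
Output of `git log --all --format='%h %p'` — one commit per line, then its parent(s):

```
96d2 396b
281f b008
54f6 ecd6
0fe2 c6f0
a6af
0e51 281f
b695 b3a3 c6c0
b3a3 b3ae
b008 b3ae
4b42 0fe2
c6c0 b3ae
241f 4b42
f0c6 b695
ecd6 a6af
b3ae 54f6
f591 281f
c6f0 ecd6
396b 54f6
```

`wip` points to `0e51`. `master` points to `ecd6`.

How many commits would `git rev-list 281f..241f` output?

4

Reachable from 241f: {0fe2, 241f, 4b42, a6af, c6f0, ecd6}.
Reachable from 281f: {281f, 54f6, a6af, b008, b3ae, ecd6}.
In 241f's history but not 281f's: {0fe2, 241f, 4b42, c6f0} — 4 commits.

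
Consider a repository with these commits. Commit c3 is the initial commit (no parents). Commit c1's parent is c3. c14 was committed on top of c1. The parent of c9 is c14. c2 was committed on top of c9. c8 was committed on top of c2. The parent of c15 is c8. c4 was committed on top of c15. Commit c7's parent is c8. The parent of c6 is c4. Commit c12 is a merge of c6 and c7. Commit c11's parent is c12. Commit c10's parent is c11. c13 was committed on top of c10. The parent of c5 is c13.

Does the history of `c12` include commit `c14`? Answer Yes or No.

Ancestors of c12 (commits reachable by following parents): {c1, c12, c14, c15, c2, c3, c4, c6, c7, c8, c9}.
c14 is in that set, so it is an ancestor of c12.

Yes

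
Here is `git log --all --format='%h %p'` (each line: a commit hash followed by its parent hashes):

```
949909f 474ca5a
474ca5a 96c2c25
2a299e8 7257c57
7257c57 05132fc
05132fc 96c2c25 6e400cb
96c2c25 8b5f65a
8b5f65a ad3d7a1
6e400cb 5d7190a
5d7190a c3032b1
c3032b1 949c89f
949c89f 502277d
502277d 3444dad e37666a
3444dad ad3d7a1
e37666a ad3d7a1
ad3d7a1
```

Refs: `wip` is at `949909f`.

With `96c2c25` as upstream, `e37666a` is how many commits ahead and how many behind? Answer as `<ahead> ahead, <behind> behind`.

1 ahead, 2 behind

Reachable from e37666a: {ad3d7a1, e37666a}.
Reachable from 96c2c25: {8b5f65a, 96c2c25, ad3d7a1}.
Only in e37666a's history (ahead): {e37666a} — 1.
Only in 96c2c25's history (behind): {8b5f65a, 96c2c25} — 2.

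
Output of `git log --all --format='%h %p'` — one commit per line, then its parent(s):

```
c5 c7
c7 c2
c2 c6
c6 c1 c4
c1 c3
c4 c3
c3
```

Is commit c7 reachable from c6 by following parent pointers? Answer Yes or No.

No

Ancestors of c6: {c1, c3, c4, c6}.
c7 is not in that set, so it is not an ancestor of c6.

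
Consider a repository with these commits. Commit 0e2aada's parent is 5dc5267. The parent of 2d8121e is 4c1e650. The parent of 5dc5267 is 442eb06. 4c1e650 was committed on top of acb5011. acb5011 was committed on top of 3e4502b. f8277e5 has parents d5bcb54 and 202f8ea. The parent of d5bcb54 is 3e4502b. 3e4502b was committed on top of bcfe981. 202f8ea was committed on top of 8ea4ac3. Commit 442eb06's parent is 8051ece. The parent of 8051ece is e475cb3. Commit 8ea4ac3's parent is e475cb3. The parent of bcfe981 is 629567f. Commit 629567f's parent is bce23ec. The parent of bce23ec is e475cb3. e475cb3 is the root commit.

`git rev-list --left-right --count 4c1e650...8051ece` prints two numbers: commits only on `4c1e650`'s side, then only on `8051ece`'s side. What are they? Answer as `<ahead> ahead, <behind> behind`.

6 ahead, 1 behind

Reachable from 4c1e650: {3e4502b, 4c1e650, 629567f, acb5011, bce23ec, bcfe981, e475cb3}.
Reachable from 8051ece: {8051ece, e475cb3}.
Only in 4c1e650's history (ahead): {3e4502b, 4c1e650, 629567f, acb5011, bce23ec, bcfe981} — 6.
Only in 8051ece's history (behind): {8051ece} — 1.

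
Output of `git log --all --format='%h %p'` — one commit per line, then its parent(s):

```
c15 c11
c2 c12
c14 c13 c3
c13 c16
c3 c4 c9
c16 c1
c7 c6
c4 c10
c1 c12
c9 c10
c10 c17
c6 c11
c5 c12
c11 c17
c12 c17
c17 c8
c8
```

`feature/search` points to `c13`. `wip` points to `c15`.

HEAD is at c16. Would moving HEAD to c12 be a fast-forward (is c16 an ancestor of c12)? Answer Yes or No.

A fast-forward from c16 to c12 is possible iff c16 is an ancestor of c12.
Ancestors of c12: {c12, c17, c8}.
c16 is not among them, so fast-forward is not possible.

No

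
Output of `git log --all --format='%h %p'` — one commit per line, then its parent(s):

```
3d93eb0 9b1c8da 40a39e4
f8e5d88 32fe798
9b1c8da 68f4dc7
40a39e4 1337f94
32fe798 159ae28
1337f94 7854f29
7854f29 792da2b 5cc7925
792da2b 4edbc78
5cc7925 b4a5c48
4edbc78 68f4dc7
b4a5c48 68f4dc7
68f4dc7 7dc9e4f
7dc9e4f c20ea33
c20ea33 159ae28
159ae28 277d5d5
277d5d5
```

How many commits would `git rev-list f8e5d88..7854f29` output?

8

Reachable from 7854f29: {159ae28, 277d5d5, 4edbc78, 5cc7925, 68f4dc7, 7854f29, 792da2b, 7dc9e4f, b4a5c48, c20ea33}.
Reachable from f8e5d88: {159ae28, 277d5d5, 32fe798, f8e5d88}.
In 7854f29's history but not f8e5d88's: {4edbc78, 5cc7925, 68f4dc7, 7854f29, 792da2b, 7dc9e4f, b4a5c48, c20ea33} — 8 commits.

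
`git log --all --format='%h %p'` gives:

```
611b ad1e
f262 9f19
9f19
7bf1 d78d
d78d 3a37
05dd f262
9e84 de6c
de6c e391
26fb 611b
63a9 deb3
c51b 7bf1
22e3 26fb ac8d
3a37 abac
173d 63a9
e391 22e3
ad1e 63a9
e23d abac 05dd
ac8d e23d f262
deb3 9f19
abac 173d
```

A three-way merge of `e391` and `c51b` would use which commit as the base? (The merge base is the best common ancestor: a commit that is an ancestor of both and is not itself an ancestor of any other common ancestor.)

abac

Ancestors of e391: {05dd, 173d, 22e3, 26fb, 611b, 63a9, 9f19, abac, ac8d, ad1e, deb3, e23d, e391, f262}.
Ancestors of c51b: {173d, 3a37, 63a9, 7bf1, 9f19, abac, c51b, d78d, deb3}.
Common ancestors: {173d, 63a9, 9f19, abac, deb3}.
Among these, abac is not an ancestor of any other common ancestor — it is the merge base.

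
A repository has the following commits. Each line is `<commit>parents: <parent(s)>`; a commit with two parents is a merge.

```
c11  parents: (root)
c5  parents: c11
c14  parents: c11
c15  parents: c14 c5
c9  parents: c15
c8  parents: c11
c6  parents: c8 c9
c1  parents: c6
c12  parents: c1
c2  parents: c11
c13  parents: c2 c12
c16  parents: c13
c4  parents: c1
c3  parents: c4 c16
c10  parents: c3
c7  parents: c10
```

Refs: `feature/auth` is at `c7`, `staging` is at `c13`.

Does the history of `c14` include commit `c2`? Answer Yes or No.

Ancestors of c14: {c11, c14}.
c2 is not in that set, so it is not an ancestor of c14.

No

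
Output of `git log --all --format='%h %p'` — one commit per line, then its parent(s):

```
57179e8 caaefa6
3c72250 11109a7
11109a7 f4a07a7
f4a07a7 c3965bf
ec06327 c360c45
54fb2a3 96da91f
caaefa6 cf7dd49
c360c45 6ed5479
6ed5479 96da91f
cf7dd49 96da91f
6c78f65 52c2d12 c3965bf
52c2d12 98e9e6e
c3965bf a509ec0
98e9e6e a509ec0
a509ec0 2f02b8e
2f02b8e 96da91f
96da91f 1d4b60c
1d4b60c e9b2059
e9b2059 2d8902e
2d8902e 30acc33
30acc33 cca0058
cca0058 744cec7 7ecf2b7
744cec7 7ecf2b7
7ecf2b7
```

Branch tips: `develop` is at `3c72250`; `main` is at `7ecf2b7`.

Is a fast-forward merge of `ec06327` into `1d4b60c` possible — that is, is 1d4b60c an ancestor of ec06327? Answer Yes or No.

A fast-forward from 1d4b60c to ec06327 is possible iff 1d4b60c is an ancestor of ec06327.
Ancestors of ec06327: {1d4b60c, 2d8902e, 30acc33, 6ed5479, 744cec7, 7ecf2b7, 96da91f, c360c45, cca0058, e9b2059, ec06327}.
1d4b60c is among them, so fast-forward is possible.

Yes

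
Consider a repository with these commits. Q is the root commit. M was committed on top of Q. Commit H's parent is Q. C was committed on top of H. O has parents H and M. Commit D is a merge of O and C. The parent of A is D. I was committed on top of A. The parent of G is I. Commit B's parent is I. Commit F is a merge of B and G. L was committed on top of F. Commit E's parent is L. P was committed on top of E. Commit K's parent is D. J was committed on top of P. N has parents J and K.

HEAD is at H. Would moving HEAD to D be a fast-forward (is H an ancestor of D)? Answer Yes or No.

Yes

A fast-forward from H to D is possible iff H is an ancestor of D.
Ancestors of D: {C, D, H, M, O, Q}.
H is among them, so fast-forward is possible.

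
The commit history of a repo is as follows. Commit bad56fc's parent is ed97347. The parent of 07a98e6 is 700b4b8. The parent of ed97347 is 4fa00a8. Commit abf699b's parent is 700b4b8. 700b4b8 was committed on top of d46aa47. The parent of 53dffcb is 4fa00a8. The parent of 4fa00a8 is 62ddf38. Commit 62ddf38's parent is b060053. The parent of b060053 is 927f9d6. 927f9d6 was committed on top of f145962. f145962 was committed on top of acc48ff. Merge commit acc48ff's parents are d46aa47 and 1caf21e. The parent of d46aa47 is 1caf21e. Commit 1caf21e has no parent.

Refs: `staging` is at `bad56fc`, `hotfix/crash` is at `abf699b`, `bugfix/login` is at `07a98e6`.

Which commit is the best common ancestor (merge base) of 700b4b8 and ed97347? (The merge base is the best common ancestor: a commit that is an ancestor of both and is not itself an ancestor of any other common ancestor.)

Ancestors of 700b4b8: {1caf21e, 700b4b8, d46aa47}.
Ancestors of ed97347: {1caf21e, 4fa00a8, 62ddf38, 927f9d6, acc48ff, b060053, d46aa47, ed97347, f145962}.
Common ancestors: {1caf21e, d46aa47}.
Among these, d46aa47 is not an ancestor of any other common ancestor — it is the merge base.

d46aa47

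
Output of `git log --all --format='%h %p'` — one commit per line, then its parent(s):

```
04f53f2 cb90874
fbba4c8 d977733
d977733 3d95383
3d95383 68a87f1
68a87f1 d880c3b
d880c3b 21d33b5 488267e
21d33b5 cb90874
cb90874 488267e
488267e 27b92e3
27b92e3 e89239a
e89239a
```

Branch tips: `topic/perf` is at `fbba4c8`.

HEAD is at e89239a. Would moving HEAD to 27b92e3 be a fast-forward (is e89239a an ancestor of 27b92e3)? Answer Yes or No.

A fast-forward from e89239a to 27b92e3 is possible iff e89239a is an ancestor of 27b92e3.
Ancestors of 27b92e3: {27b92e3, e89239a}.
e89239a is among them, so fast-forward is possible.

Yes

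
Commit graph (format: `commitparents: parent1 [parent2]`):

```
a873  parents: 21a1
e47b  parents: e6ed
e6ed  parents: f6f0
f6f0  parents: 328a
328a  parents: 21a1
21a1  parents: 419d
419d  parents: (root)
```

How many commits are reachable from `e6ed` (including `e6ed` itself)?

5

Walking parent pointers from e6ed: reachable set = {21a1, 328a, 419d, e6ed, f6f0}.
That is 5 commits.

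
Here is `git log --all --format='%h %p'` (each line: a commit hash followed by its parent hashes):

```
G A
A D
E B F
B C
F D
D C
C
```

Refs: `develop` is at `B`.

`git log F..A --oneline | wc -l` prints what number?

Reachable from A: {A, C, D}.
Reachable from F: {C, D, F}.
In A's history but not F's: {A} — 1 commit.

1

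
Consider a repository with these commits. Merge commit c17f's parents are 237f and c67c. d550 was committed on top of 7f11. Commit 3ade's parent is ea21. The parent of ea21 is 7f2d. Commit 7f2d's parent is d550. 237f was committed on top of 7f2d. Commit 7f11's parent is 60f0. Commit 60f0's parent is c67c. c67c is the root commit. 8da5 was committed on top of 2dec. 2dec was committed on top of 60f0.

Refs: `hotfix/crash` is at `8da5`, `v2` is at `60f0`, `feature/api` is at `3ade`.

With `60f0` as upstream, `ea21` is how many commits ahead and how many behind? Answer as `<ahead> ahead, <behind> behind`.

4 ahead, 0 behind

Reachable from ea21: {60f0, 7f11, 7f2d, c67c, d550, ea21}.
Reachable from 60f0: {60f0, c67c}.
Only in ea21's history (ahead): {7f11, 7f2d, d550, ea21} — 4.
Only in 60f0's history (behind): {} — 0.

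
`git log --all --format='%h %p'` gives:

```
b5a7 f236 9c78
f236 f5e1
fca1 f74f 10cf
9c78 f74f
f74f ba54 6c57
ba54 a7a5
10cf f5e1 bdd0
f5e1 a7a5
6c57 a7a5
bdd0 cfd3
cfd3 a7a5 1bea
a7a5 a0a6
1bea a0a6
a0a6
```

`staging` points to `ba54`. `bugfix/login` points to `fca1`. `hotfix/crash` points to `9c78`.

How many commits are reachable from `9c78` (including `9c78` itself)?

6

Walking parent pointers from 9c78: reachable set = {6c57, 9c78, a0a6, a7a5, ba54, f74f}.
That is 6 commits.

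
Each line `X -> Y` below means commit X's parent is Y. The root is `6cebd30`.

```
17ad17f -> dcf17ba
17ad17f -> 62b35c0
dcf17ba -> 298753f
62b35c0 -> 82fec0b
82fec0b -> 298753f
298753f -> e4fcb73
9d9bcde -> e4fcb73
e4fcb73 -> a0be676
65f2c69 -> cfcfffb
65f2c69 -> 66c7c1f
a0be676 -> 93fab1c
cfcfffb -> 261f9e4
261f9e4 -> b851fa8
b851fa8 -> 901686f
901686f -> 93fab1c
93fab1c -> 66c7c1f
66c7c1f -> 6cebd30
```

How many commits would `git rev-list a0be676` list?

4

Walking parent pointers from a0be676: reachable set = {66c7c1f, 6cebd30, 93fab1c, a0be676}.
That is 4 commits.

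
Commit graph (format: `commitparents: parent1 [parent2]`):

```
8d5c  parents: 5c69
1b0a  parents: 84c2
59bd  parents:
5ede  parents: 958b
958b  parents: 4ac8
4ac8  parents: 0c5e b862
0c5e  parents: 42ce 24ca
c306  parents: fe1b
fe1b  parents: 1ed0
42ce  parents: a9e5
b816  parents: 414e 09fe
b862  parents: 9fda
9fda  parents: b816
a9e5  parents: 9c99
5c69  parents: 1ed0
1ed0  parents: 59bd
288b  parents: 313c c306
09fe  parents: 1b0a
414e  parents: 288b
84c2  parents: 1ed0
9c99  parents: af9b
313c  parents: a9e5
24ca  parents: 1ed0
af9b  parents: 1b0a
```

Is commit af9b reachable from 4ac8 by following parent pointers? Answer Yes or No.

Ancestors of 4ac8 (commits reachable by following parents): {09fe, 0c5e, 1b0a, 1ed0, 24ca, 288b, 313c, 414e, 42ce, 4ac8, 59bd, 84c2, 9c99, 9fda, a9e5, af9b, b816, b862, c306, fe1b}.
af9b is in that set, so it is an ancestor of 4ac8.

Yes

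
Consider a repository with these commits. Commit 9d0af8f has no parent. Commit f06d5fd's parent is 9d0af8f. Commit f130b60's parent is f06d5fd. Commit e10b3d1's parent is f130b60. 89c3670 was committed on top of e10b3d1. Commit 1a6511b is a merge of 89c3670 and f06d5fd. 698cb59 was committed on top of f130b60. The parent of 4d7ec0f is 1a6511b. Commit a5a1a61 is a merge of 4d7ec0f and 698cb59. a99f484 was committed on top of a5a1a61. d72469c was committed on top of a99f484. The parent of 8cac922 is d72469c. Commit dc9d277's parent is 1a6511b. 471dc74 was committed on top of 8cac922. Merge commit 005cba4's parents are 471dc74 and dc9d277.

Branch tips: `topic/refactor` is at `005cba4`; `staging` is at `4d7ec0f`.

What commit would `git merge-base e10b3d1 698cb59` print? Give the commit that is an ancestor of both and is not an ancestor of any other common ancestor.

Ancestors of e10b3d1: {9d0af8f, e10b3d1, f06d5fd, f130b60}.
Ancestors of 698cb59: {698cb59, 9d0af8f, f06d5fd, f130b60}.
Common ancestors: {9d0af8f, f06d5fd, f130b60}.
Among these, f130b60 is not an ancestor of any other common ancestor — it is the merge base.

f130b60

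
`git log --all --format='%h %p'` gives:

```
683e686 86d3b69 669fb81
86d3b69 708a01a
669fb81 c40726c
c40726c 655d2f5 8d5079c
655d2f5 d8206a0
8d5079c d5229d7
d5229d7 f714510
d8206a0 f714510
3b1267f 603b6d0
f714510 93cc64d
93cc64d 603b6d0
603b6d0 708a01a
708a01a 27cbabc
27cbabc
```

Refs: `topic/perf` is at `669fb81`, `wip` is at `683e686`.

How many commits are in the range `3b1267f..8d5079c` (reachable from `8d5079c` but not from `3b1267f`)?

4

Reachable from 8d5079c: {27cbabc, 603b6d0, 708a01a, 8d5079c, 93cc64d, d5229d7, f714510}.
Reachable from 3b1267f: {27cbabc, 3b1267f, 603b6d0, 708a01a}.
In 8d5079c's history but not 3b1267f's: {8d5079c, 93cc64d, d5229d7, f714510} — 4 commits.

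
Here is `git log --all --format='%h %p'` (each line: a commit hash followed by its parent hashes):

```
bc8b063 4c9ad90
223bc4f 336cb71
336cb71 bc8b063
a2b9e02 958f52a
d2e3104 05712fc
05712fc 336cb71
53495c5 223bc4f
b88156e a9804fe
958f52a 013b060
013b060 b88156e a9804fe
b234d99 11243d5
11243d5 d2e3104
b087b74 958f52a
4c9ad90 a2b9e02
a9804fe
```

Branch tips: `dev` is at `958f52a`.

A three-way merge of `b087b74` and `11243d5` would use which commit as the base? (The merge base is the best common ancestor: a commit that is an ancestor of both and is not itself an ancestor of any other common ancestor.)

958f52a

Ancestors of b087b74: {013b060, 958f52a, a9804fe, b087b74, b88156e}.
Ancestors of 11243d5: {013b060, 05712fc, 11243d5, 336cb71, 4c9ad90, 958f52a, a2b9e02, a9804fe, b88156e, bc8b063, d2e3104}.
Common ancestors: {013b060, 958f52a, a9804fe, b88156e}.
Among these, 958f52a is not an ancestor of any other common ancestor — it is the merge base.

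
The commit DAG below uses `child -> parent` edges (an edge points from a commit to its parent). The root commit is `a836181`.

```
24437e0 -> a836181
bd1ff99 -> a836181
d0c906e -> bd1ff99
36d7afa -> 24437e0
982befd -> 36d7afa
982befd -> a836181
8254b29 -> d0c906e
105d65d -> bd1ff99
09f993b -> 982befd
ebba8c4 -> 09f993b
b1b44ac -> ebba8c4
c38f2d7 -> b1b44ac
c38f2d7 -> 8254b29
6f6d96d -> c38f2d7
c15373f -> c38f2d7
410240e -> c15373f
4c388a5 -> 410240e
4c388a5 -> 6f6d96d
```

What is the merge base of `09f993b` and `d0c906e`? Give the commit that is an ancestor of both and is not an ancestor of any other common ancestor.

a836181

Ancestors of 09f993b: {09f993b, 24437e0, 36d7afa, 982befd, a836181}.
Ancestors of d0c906e: {a836181, bd1ff99, d0c906e}.
Common ancestors: {a836181}.
The only common ancestor is a836181, so it is the merge base.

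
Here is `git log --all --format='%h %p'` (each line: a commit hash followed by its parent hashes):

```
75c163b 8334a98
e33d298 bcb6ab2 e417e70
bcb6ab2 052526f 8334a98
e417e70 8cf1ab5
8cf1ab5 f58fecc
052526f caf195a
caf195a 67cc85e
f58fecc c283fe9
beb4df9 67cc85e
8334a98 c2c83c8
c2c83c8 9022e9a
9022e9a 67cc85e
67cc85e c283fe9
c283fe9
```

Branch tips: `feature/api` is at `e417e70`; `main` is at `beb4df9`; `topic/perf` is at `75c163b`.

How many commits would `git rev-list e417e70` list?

4

Walking parent pointers from e417e70: reachable set = {8cf1ab5, c283fe9, e417e70, f58fecc}.
That is 4 commits.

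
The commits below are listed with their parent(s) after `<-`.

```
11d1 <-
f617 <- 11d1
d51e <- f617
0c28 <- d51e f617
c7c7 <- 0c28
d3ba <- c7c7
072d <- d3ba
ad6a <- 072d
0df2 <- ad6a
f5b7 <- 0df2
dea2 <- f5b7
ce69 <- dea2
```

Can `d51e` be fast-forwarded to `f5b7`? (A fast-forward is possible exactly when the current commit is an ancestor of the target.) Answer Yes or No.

Yes

A fast-forward from d51e to f5b7 is possible iff d51e is an ancestor of f5b7.
Ancestors of f5b7: {072d, 0c28, 0df2, 11d1, ad6a, c7c7, d3ba, d51e, f5b7, f617}.
d51e is among them, so fast-forward is possible.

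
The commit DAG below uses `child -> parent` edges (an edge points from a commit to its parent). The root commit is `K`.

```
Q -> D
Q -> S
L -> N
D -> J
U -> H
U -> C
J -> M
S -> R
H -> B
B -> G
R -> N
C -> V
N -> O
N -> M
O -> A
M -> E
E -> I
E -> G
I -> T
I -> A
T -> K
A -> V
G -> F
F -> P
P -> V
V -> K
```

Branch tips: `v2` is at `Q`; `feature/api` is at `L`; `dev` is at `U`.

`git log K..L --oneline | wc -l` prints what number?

12

Reachable from L: {A, E, F, G, I, K, L, M, N, O, P, T, V}.
Reachable from K: {K}.
In L's history but not K's: {A, E, F, G, I, L, M, N, O, P, T, V} — 12 commits.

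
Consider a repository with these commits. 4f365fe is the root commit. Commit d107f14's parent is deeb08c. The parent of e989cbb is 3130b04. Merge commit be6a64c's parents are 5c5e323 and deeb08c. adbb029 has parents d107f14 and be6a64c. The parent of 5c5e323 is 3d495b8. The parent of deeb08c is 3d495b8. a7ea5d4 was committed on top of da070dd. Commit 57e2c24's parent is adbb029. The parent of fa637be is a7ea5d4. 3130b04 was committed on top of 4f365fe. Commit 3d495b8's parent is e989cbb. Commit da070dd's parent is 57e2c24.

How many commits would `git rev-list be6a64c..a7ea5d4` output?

5

Reachable from a7ea5d4: {3130b04, 3d495b8, 4f365fe, 57e2c24, 5c5e323, a7ea5d4, adbb029, be6a64c, d107f14, da070dd, deeb08c, e989cbb}.
Reachable from be6a64c: {3130b04, 3d495b8, 4f365fe, 5c5e323, be6a64c, deeb08c, e989cbb}.
In a7ea5d4's history but not be6a64c's: {57e2c24, a7ea5d4, adbb029, d107f14, da070dd} — 5 commits.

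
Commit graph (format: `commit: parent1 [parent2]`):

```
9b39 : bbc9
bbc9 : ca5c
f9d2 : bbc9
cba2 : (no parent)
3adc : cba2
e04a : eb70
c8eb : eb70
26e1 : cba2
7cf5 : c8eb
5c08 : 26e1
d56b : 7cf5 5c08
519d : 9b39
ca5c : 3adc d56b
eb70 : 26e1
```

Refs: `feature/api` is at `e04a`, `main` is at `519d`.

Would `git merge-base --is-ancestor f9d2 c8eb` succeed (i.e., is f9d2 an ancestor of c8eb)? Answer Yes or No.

No

Ancestors of c8eb: {26e1, c8eb, cba2, eb70}.
f9d2 is not in that set, so it is not an ancestor of c8eb.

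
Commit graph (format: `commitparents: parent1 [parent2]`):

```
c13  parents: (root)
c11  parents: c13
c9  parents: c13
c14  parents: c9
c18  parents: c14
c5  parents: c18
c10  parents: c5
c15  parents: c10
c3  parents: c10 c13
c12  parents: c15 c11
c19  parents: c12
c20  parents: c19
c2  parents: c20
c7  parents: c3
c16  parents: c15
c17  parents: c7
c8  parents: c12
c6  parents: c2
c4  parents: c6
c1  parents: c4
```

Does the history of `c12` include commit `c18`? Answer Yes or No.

Ancestors of c12 (commits reachable by following parents): {c10, c11, c12, c13, c14, c15, c18, c5, c9}.
c18 is in that set, so it is an ancestor of c12.

Yes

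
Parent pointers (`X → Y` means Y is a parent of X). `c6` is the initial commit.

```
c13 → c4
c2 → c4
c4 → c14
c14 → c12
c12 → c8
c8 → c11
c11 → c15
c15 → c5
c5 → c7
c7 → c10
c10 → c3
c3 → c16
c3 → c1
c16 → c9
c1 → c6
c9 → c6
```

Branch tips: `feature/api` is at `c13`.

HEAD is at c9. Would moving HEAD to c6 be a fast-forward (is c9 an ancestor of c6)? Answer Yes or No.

A fast-forward from c9 to c6 is possible iff c9 is an ancestor of c6.
Ancestors of c6: {c6}.
c9 is not among them, so fast-forward is not possible.

No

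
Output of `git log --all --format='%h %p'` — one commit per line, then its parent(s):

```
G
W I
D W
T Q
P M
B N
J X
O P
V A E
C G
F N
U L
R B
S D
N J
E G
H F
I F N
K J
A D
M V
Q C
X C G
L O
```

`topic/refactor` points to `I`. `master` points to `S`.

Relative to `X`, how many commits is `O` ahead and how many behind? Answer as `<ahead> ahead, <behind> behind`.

12 ahead, 0 behind

Reachable from O: {A, C, D, E, F, G, I, J, M, N, O, P, V, W, X}.
Reachable from X: {C, G, X}.
Only in O's history (ahead): {A, D, E, F, I, J, M, N, O, P, V, W} — 12.
Only in X's history (behind): {} — 0.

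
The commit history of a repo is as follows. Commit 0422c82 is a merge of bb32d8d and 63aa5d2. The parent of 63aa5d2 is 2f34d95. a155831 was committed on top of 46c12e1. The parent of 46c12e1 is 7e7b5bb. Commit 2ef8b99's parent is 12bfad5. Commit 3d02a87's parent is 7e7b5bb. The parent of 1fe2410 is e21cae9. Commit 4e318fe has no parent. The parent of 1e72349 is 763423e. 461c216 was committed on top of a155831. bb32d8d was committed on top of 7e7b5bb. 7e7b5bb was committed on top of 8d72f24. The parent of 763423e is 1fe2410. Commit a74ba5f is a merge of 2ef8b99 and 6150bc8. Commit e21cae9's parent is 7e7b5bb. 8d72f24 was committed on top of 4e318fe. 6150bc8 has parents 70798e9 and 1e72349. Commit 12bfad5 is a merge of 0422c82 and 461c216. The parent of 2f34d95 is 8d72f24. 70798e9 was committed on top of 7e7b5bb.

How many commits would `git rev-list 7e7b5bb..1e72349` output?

4

Reachable from 1e72349: {1e72349, 1fe2410, 4e318fe, 763423e, 7e7b5bb, 8d72f24, e21cae9}.
Reachable from 7e7b5bb: {4e318fe, 7e7b5bb, 8d72f24}.
In 1e72349's history but not 7e7b5bb's: {1e72349, 1fe2410, 763423e, e21cae9} — 4 commits.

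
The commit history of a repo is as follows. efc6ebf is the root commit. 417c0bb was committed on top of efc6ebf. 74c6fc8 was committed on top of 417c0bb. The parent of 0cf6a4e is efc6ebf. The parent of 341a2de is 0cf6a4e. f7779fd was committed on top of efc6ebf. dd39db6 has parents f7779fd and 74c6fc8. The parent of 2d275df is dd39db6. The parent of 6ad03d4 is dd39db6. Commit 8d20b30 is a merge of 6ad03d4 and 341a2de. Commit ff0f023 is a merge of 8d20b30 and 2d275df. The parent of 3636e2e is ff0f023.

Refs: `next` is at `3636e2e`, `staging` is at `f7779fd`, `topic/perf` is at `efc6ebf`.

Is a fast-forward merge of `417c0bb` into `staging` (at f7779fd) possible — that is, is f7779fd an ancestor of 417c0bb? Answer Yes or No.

No

A fast-forward from f7779fd to 417c0bb is possible iff f7779fd is an ancestor of 417c0bb.
Ancestors of 417c0bb: {417c0bb, efc6ebf}.
f7779fd is not among them, so fast-forward is not possible.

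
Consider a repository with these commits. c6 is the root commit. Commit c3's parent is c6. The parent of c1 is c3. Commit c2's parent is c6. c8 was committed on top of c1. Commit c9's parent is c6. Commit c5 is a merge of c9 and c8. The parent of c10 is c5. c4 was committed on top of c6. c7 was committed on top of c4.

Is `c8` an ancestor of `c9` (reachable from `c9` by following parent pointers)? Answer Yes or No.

Ancestors of c9: {c6, c9}.
c8 is not in that set, so it is not an ancestor of c9.

No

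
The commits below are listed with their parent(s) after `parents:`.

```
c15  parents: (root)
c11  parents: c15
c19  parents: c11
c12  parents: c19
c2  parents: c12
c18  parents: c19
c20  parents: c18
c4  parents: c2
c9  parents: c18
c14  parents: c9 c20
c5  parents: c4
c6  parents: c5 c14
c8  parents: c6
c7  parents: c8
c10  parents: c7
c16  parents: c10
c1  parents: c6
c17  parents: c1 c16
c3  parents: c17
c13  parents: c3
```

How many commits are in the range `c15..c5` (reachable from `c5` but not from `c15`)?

6

Reachable from c5: {c11, c12, c15, c19, c2, c4, c5}.
Reachable from c15: {c15}.
In c5's history but not c15's: {c11, c12, c19, c2, c4, c5} — 6 commits.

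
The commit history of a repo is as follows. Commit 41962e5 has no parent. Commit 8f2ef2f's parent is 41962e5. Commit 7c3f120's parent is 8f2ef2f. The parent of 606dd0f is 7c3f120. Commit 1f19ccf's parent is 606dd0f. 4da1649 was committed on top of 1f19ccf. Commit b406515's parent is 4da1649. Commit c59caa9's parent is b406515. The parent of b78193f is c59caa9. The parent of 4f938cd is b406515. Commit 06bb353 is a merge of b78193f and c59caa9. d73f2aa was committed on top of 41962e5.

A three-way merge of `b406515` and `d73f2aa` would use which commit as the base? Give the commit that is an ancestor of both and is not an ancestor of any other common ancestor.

41962e5

Ancestors of b406515: {1f19ccf, 41962e5, 4da1649, 606dd0f, 7c3f120, 8f2ef2f, b406515}.
Ancestors of d73f2aa: {41962e5, d73f2aa}.
Common ancestors: {41962e5}.
The only common ancestor is 41962e5, so it is the merge base.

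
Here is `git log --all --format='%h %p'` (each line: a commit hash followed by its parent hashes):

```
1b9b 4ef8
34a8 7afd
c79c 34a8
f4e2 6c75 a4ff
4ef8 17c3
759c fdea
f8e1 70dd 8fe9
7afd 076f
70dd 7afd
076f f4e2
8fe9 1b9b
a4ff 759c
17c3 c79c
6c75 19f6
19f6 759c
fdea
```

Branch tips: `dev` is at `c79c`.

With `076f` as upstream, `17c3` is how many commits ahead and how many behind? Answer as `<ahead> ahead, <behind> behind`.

Reachable from 17c3: {076f, 17c3, 19f6, 34a8, 6c75, 759c, 7afd, a4ff, c79c, f4e2, fdea}.
Reachable from 076f: {076f, 19f6, 6c75, 759c, a4ff, f4e2, fdea}.
Only in 17c3's history (ahead): {17c3, 34a8, 7afd, c79c} — 4.
Only in 076f's history (behind): {} — 0.

4 ahead, 0 behind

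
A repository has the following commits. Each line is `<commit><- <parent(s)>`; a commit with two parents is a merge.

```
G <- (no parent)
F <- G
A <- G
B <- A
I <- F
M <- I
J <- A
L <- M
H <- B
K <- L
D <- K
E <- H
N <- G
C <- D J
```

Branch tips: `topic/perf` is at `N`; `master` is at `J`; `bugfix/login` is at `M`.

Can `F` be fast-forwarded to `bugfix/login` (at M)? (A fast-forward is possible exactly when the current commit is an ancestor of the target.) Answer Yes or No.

Yes

A fast-forward from F to M is possible iff F is an ancestor of M.
Ancestors of M: {F, G, I, M}.
F is among them, so fast-forward is possible.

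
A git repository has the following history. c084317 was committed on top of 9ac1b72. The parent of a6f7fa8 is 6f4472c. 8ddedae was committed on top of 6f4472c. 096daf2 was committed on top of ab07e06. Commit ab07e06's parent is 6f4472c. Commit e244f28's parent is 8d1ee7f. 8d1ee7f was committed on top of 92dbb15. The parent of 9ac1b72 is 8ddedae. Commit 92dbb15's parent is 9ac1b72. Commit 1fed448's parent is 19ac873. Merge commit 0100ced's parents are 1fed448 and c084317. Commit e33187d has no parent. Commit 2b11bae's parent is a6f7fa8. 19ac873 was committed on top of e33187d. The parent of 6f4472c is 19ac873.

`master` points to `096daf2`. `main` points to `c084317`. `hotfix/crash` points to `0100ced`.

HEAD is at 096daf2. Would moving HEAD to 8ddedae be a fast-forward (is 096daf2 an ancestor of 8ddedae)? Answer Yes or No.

A fast-forward from 096daf2 to 8ddedae is possible iff 096daf2 is an ancestor of 8ddedae.
Ancestors of 8ddedae: {19ac873, 6f4472c, 8ddedae, e33187d}.
096daf2 is not among them, so fast-forward is not possible.

No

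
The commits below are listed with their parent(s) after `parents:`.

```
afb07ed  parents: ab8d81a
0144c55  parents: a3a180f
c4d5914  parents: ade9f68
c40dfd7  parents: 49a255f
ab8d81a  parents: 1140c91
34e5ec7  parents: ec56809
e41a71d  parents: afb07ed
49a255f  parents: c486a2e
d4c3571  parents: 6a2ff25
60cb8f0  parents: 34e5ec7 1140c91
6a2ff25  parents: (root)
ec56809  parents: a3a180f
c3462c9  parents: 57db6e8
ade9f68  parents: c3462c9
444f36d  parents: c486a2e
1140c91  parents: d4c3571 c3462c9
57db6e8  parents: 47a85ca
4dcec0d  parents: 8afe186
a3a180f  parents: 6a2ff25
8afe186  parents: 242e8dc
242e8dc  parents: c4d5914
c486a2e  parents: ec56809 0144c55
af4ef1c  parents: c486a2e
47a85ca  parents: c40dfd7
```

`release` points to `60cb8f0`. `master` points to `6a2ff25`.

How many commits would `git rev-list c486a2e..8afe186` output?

9

Reachable from 8afe186: {0144c55, 242e8dc, 47a85ca, 49a255f, 57db6e8, 6a2ff25, 8afe186, a3a180f, ade9f68, c3462c9, c40dfd7, c486a2e, c4d5914, ec56809}.
Reachable from c486a2e: {0144c55, 6a2ff25, a3a180f, c486a2e, ec56809}.
In 8afe186's history but not c486a2e's: {242e8dc, 47a85ca, 49a255f, 57db6e8, 8afe186, ade9f68, c3462c9, c40dfd7, c4d5914} — 9 commits.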